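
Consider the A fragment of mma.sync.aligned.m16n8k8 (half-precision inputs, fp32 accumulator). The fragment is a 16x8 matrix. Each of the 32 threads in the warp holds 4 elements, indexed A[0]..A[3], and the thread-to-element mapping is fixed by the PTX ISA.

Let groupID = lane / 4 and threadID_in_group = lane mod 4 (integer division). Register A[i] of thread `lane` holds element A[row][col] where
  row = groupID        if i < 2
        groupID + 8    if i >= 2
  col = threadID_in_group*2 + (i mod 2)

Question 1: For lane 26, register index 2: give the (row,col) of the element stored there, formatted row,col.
L=26->gid=26>>2=6, tid=26&3=2
[2]->row 6+8=14  col 2·2+0=4

14,4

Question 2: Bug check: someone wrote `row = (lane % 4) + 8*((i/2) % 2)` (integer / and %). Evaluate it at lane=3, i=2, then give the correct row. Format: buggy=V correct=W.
`(lane % 4) + 8*((i/2) % 2)`[3,2]=>11
L=3=>grp=3>>2=0, tig=3&3=3
[2]=>row 0+8=8  col 3·2+0=6
row: 11 vs 8

buggy=11 correct=8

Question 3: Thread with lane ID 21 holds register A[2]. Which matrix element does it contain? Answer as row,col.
13,2

L=21->gid=21>>2=5, tid=21&3=1
[2]->row 5+8=13  col 1·2+0=2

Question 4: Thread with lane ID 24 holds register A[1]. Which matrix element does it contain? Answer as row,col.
lane 24: grp=6 (24/4), tig=0 (24%4)
i=1: r=6+0=6, c=0*2+1=1

6,1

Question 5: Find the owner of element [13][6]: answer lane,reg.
r: 13->gid=5,r8=1  c: 6->tid=3,i&1=0
L=5*4+3=23  i=1*2+0=2

23,2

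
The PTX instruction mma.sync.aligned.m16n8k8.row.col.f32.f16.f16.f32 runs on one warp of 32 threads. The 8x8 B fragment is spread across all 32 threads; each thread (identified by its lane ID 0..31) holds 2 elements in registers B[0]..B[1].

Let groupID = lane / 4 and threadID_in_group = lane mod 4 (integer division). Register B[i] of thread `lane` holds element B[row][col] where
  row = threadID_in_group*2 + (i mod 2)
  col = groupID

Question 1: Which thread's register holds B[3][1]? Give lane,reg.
5,1

c=1→G=1  r=3→T=1,p=1
L=1*4+1=5  i=1=1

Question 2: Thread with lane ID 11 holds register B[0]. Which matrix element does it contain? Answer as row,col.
6,2

L=11→G=11>>2=2, T=11&3=3
[0]→row 3·2+0=6  col G=2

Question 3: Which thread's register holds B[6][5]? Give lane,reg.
c=5⇒gr=5  r=6⇒th=3,odd=0
L=5*4+3=23  i=0=0

23,0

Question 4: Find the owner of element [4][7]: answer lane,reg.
c:7=>grp=7  r:4=>tig=2,lo=0
L=7*4+2=30  i=0=0

30,0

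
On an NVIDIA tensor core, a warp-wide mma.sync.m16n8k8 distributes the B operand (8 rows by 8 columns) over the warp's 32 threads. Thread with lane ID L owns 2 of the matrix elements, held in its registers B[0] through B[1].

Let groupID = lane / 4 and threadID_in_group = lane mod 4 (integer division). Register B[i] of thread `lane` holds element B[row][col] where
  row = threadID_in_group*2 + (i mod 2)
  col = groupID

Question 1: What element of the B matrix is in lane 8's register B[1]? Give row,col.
1,2

L=8→G=8>>2=2, T=8&3=0
[1]→row 0·2+1=1  col G=2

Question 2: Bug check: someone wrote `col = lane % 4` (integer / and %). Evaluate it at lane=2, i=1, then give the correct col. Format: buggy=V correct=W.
buggy=2 correct=0

`lane % 4`[2,1]->2
L=2->gid=2>>2=0, tid=2&3=2
[1]->row 2·2+1=5  col gid=0
col: 2 vs 0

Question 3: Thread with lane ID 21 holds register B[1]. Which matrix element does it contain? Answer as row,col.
3,5

L=21=>grp=21>>2=5, tig=21&3=1
[1]=>row 1·2+1=3  col grp=5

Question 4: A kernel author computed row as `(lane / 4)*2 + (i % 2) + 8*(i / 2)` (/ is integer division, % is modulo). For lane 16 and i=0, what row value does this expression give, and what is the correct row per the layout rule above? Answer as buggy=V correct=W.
`(lane / 4)*2 + (i % 2) + 8*(i / 2)`[16,0]->8
lane 16: g=4 (16/4), t=0 (16%4)
i=0: r=0*2+0=0, c=g=4
row: 8 vs 0

buggy=8 correct=0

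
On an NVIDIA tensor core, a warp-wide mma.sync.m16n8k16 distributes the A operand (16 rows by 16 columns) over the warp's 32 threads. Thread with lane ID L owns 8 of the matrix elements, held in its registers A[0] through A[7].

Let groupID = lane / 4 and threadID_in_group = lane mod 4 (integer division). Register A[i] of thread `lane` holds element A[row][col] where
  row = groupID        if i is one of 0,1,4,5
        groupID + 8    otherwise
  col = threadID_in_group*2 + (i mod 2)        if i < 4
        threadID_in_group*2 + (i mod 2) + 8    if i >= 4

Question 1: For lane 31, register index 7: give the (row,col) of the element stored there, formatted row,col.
31: g=7,t=3
[7] (7+8,3*2+1+8) = (15,15)

15,15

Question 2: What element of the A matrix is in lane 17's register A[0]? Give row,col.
4,2

17: G=4,T=1
[0] (4+0,1*2+0+0) = (4,2)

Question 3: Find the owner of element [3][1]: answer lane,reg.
12,1

r=3⇒gr=3,Rb=0  c=1⇒Cb=0,th=0,odd=1
L=3*4+0=12  i=0*4+0*2+1=1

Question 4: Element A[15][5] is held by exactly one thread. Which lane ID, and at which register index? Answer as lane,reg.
30,3

r: 15->gid=7,r8=1  c: 5->c8=0,tid=2,i&1=1
L=7*4+2=30  i=0*4+1*2+1=3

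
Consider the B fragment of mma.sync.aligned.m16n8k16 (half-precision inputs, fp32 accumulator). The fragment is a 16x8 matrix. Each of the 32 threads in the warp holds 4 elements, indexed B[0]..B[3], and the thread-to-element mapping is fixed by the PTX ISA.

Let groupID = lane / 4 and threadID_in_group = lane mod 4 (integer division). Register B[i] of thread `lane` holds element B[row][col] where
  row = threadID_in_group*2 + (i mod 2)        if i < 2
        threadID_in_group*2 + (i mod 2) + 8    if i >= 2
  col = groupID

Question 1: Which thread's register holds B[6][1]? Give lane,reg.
7,0

c: 1->gid=1  r: 6->r8=0,tid=3,i&1=0
L=1*4+3=7  i=0*2+0=0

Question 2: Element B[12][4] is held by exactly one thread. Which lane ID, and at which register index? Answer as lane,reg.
c=4->g=4  r=12->rb=1,t=2,b0=0
L=4*4+2=18  i=1*2+0=2

18,2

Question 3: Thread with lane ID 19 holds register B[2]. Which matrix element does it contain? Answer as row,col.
14,4

lane 19->19/4=4, 19 mod 4=3
i=2  r:2·3+0+8->14  c:4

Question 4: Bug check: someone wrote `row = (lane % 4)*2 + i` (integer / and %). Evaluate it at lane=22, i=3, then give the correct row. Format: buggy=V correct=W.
`(lane % 4)*2 + i`[22,3]→7
lane 22: G=5 (22/4), T=2 (22%4)
i=3: r=2*2+1+8=13, c=G=5
row: 7 vs 13

buggy=7 correct=13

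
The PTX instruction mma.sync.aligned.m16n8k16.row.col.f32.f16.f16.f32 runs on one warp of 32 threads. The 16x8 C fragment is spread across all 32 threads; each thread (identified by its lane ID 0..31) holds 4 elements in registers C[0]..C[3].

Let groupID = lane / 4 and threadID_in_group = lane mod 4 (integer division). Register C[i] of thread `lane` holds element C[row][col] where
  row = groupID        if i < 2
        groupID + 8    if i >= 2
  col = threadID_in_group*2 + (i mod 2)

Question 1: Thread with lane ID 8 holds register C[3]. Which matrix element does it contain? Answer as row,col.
lane 8: g=2 (8/4), t=0 (8%4)
i=3: r=2+8=10, c=0*2+1=1

10,1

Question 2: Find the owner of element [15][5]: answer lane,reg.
30,3

r=15->g=7,rb=1  c=5->t=2,b0=1
L=7*4+2=30  i=1*2+1=3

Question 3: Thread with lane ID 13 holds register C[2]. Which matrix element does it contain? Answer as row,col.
11,2

lane 13: grp=3 (13/4), tig=1 (13%4)
i=2: r=3+8=11, c=1*2+0=2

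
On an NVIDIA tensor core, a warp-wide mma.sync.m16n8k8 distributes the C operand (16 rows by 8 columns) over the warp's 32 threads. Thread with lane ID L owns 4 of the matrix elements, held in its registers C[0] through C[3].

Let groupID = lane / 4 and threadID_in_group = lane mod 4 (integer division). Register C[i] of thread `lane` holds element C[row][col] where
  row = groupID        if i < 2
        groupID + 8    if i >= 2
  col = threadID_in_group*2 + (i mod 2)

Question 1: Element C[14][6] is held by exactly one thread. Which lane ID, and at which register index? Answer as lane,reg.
r=14->g=6,rb=1  c=6->t=3,b0=0
L=6*4+3=27  i=1*2+0=2

27,2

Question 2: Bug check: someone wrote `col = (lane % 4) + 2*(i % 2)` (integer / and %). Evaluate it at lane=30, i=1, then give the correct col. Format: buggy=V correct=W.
buggy=4 correct=5

`(lane % 4) + 2*(i % 2)`[30,1]=>4
lane 30: grp=7 (30/4), tig=2 (30%4)
i=1: r=7+0=7, c=2*2+1=5
col: 4 vs 5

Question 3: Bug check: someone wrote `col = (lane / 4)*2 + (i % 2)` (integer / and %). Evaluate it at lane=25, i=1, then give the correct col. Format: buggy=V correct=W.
`(lane / 4)*2 + (i % 2)`[25,1]->13
L=25->g=25>>2=6, t=25&3=1
[1]->row 6+0=6  col 1·2+1=3
col: 13 vs 3

buggy=13 correct=3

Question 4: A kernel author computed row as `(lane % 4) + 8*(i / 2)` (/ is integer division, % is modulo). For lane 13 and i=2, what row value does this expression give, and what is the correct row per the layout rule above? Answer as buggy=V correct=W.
buggy=9 correct=11

`(lane % 4) + 8*(i / 2)`[13,2]→9
lane 13: G=3 (13/4), T=1 (13%4)
i=2: r=3+8=11, c=1*2+0=2
row: 9 vs 11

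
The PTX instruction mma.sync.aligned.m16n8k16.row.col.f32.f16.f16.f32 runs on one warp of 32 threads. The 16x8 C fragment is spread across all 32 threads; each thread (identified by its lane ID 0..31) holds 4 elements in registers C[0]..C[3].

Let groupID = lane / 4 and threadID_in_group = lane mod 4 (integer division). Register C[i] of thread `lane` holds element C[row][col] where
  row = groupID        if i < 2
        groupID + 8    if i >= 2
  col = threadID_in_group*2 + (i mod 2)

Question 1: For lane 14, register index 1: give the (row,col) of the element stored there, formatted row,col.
3,5

14: gid=3,tid=2
[1] (3+0,2*2+1) = (3,5)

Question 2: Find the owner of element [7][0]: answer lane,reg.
28,0

r=7->g=7,rb=0  c=0->t=0,b0=0
L=7*4+0=28  i=0*2+0=0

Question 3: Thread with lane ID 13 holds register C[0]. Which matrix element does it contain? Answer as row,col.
3,2

13: G=3,T=1
[0] (3+0,1*2+0) = (3,2)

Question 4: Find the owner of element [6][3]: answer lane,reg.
25,1

r=6->g=6,rb=0  c=3->t=1,b0=1
L=6*4+1=25  i=0*2+1=1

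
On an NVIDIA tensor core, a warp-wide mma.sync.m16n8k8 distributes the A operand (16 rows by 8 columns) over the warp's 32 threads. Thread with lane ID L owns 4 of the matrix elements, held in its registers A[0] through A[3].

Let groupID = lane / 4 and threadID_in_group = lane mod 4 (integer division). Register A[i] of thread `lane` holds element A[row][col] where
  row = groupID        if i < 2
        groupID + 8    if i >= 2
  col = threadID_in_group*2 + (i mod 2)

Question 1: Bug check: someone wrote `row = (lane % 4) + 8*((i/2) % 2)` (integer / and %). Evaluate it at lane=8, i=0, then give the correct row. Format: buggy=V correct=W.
`(lane % 4) + 8*((i/2) % 2)`[8,0]->0
lane 8: g=2 (8/4), t=0 (8%4)
i=0: r=2+0=2, c=0*2+0=0
row: 0 vs 2

buggy=0 correct=2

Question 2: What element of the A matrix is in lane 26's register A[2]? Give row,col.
26: G=6,T=2
[2] (6+8,2*2+0) = (14,4)

14,4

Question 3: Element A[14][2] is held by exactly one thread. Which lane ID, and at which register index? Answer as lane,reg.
25,2

r:14=>grp=6,rB=1  c:2=>tig=1,lo=0
L=6*4+1=25  i=1*2+0=2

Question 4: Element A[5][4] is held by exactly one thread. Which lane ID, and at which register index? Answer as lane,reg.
22,0

r=5→G=5,rhi=0  c=4→T=2,p=0
L=5*4+2=22  i=0*2+0=0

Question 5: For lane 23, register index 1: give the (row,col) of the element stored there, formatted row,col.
5,7

23: gid=5,tid=3
[1] (5+0,3*2+1) = (5,7)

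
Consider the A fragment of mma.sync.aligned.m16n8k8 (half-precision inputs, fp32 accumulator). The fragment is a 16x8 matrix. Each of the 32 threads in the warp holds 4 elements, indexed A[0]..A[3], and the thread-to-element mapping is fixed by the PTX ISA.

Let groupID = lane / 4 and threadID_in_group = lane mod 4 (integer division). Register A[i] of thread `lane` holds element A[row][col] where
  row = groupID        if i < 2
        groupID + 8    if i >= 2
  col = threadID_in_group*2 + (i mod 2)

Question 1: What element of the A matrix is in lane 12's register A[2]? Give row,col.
11,0

lane 12: G=3 (12/4), T=0 (12%4)
i=2: r=3+8=11, c=0*2+0=0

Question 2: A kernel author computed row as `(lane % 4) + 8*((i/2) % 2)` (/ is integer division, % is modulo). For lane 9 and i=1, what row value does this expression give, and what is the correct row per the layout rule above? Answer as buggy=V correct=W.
`(lane % 4) + 8*((i/2) % 2)`[9,1]=>1
L=9=>grp=9>>2=2, tig=9&3=1
[1]=>row 2+0=2  col 1·2+1=3
row: 1 vs 2

buggy=1 correct=2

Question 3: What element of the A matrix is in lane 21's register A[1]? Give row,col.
L=21->gid=21>>2=5, tid=21&3=1
[1]->row 5+0=5  col 1·2+1=3

5,3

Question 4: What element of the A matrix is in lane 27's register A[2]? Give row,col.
14,6

L=27=>grp=27>>2=6, tig=27&3=3
[2]=>row 6+8=14  col 3·2+0=6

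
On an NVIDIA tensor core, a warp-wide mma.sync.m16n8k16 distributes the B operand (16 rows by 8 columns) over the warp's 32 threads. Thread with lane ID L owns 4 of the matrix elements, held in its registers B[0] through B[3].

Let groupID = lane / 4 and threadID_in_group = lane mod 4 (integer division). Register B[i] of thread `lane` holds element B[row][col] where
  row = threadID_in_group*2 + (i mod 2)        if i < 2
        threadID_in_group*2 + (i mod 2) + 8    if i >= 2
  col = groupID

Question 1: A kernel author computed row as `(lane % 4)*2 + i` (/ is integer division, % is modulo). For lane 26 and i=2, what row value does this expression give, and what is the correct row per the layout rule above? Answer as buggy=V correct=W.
`(lane % 4)*2 + i`[26,2]→6
lane 26→26/4=6, 26 mod 4=2
i=2  r:2·2+0+8→12  c:6
row: 6 vs 12

buggy=6 correct=12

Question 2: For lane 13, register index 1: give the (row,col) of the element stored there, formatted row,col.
lane 13: gid=3 (13/4), tid=1 (13%4)
i=1: r=1*2+1+0=3, c=gid=3

3,3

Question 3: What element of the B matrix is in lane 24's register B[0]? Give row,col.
0,6

L=24->gid=24>>2=6, tid=24&3=0
[0]->row 0·2+0+0=0  col gid=6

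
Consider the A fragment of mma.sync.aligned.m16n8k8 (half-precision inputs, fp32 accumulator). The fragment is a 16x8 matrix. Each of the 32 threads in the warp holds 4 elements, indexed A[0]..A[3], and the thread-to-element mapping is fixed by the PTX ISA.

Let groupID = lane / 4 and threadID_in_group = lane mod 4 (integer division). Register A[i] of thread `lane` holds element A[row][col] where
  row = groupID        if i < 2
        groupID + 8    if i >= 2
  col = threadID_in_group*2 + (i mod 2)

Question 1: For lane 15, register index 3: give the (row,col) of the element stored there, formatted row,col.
lane 15: grp=3 (15/4), tig=3 (15%4)
i=3: r=3+8=11, c=3*2+1=7

11,7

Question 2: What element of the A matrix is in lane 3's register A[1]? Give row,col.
L=3→G=3>>2=0, T=3&3=3
[1]→row 0+0=0  col 3·2+1=7

0,7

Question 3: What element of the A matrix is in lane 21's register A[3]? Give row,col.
13,3

L=21→G=21>>2=5, T=21&3=1
[3]→row 5+8=13  col 1·2+1=3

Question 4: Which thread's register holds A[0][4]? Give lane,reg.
r: 0->gid=0,r8=0  c: 4->tid=2,i&1=0
L=0*4+2=2  i=0*2+0=0

2,0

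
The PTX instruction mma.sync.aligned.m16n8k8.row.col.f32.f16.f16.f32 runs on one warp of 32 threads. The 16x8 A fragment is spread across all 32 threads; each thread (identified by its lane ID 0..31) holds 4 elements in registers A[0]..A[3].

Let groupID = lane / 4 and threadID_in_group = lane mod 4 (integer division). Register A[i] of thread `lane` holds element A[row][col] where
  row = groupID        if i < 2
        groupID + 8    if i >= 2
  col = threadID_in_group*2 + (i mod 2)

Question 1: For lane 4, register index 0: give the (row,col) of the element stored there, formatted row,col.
1,0

4: G=1,T=0
[0] (1+0,0*2+0) = (1,0)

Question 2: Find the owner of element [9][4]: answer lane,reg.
6,2

r=9→G=1,rhi=1  c=4→T=2,p=0
L=1*4+2=6  i=1*2+0=2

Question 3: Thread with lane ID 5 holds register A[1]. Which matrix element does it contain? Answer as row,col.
1,3

5: g=1,t=1
[1] (1+0,1*2+1) = (1,3)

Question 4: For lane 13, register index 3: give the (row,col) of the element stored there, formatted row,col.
lane 13⇒13/4=3, 13 mod 4=1
i=3  r:3+8⇒11  c:2·1+1⇒3

11,3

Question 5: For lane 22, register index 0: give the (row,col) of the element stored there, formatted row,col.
5,4

L=22⇒gr=22>>2=5, th=22&3=2
[0]⇒row 5+0=5  col 2·2+0=4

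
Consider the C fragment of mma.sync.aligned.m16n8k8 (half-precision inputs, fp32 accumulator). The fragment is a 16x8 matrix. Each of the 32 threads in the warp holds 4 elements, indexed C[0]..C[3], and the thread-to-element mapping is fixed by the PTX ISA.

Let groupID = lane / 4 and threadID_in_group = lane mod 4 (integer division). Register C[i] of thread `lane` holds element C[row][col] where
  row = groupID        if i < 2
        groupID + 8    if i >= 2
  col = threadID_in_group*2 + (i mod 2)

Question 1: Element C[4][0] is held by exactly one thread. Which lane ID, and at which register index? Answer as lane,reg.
16,0

r=4⇒gr=4,Rb=0  c=0⇒th=0,odd=0
L=4*4+0=16  i=0*2+0=0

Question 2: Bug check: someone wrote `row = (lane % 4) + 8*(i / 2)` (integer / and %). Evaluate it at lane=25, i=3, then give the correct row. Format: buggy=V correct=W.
buggy=9 correct=14

`(lane % 4) + 8*(i / 2)`[25,3]→9
lane 25: G=6 (25/4), T=1 (25%4)
i=3: r=6+8=14, c=1*2+1=3
row: 9 vs 14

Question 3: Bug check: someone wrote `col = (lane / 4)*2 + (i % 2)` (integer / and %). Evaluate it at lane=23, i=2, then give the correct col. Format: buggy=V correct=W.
`(lane / 4)*2 + (i % 2)`[23,2]=>10
lane 23: grp=5 (23/4), tig=3 (23%4)
i=2: r=5+8=13, c=3*2+0=6
col: 10 vs 6

buggy=10 correct=6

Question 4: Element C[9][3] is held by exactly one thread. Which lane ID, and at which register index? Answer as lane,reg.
5,3

r=9->g=1,rb=1  c=3->t=1,b0=1
L=1*4+1=5  i=1*2+1=3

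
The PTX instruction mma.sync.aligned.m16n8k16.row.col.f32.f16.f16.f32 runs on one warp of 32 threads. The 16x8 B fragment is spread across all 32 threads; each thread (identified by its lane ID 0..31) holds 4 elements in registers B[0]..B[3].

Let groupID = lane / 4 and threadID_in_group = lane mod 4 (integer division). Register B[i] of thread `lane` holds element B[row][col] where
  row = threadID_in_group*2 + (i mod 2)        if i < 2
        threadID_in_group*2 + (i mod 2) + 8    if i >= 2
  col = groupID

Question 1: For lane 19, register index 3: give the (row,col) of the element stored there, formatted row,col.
19: gid=4,tid=3
[3] (3*2+1+8,4) = (15,4)

15,4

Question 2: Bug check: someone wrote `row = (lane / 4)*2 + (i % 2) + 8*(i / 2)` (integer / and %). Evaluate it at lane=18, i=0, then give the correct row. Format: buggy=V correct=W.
buggy=8 correct=4

`(lane / 4)*2 + (i % 2) + 8*(i / 2)`[18,0]⇒8
L=18⇒gr=18>>2=4, th=18&3=2
[0]⇒row 2·2+0+0=4  col gr=4
row: 8 vs 4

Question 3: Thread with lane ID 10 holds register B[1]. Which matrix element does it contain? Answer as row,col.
lane 10⇒10/4=2, 10 mod 4=2
i=1  r:2·2+1+0⇒5  c:2

5,2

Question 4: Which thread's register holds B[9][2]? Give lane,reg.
8,3

c:2=>grp=2  r:9=>rB=1,tig=0,lo=1
L=2*4+0=8  i=1*2+1=3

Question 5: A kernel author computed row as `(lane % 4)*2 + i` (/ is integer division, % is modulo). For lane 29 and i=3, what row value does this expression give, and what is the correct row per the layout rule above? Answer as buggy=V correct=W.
buggy=5 correct=11

`(lane % 4)*2 + i`[29,3]=>5
lane 29=>29/4=7, 29 mod 4=1
i=3  r:2·1+1+8=>11  c:7
row: 5 vs 11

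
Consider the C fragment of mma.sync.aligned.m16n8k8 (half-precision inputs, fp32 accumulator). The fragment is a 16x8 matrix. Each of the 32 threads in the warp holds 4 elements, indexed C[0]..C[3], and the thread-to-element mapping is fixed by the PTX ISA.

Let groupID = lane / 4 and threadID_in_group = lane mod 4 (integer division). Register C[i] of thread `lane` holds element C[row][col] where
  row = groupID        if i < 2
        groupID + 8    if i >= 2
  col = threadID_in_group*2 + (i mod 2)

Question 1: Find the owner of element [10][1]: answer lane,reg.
r=10→G=2,rhi=1  c=1→T=0,p=1
L=2*4+0=8  i=1*2+1=3

8,3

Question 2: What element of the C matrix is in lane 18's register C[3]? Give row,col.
12,5

lane 18⇒18/4=4, 18 mod 4=2
i=3  r:4+8⇒12  c:2·2+1⇒5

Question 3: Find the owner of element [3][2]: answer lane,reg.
13,0

r=3→G=3,rhi=0  c=2→T=1,p=0
L=3*4+1=13  i=0*2+0=0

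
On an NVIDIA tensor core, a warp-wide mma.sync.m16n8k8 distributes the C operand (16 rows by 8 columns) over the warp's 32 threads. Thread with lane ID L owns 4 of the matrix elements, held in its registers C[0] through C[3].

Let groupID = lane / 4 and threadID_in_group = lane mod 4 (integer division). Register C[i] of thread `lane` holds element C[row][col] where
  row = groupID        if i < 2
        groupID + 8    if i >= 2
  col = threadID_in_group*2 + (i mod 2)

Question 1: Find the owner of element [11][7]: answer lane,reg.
r:11=>grp=3,rB=1  c:7=>tig=3,lo=1
L=3*4+3=15  i=1*2+1=3

15,3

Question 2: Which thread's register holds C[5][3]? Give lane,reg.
r:5=>grp=5,rB=0  c:3=>tig=1,lo=1
L=5*4+1=21  i=0*2+1=1

21,1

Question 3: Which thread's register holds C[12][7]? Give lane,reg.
19,3

r=12→G=4,rhi=1  c=7→T=3,p=1
L=4*4+3=19  i=1*2+1=3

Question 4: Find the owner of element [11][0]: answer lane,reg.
12,2

r=11→G=3,rhi=1  c=0→T=0,p=0
L=3*4+0=12  i=1*2+0=2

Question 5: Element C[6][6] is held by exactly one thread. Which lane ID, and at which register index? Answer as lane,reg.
27,0

r: 6->gid=6,r8=0  c: 6->tid=3,i&1=0
L=6*4+3=27  i=0*2+0=0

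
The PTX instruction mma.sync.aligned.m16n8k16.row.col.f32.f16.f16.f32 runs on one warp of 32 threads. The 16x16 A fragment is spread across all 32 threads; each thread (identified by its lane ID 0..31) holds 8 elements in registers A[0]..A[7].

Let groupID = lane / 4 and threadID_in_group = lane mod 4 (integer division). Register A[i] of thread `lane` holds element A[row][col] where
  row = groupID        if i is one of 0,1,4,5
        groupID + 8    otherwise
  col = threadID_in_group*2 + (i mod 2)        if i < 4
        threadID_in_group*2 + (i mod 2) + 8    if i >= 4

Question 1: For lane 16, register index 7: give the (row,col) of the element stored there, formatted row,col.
L=16⇒gr=16>>2=4, th=16&3=0
[7]⇒row 4+8=12  col 0·2+1+8=9

12,9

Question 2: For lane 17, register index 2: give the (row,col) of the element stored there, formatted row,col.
12,2

lane 17⇒17/4=4, 17 mod 4=1
i=2  r:4+8⇒12  c:2·1+0+0⇒2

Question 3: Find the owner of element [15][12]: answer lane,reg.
30,6

r=15⇒gr=7,Rb=1  c=12⇒Cb=1,th=2,odd=0
L=7*4+2=30  i=1*4+1*2+0=6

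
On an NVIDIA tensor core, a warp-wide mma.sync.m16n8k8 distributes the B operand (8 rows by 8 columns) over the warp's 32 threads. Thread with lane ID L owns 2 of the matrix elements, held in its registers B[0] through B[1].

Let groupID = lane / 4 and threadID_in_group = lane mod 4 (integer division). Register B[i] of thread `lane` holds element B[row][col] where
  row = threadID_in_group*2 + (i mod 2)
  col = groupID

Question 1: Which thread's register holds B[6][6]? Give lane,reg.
27,0

c=6⇒gr=6  r=6⇒th=3,odd=0
L=6*4+3=27  i=0=0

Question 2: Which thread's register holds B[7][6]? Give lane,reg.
c: 6->gid=6  r: 7->tid=3,i&1=1
L=6*4+3=27  i=1=1

27,1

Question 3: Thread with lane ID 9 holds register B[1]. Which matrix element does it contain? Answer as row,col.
L=9=>grp=9>>2=2, tig=9&3=1
[1]=>row 1·2+1=3  col grp=2

3,2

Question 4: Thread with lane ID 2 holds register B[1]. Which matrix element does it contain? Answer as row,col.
5,0

2: grp=0,tig=2
[1] (2*2+1,0) = (5,0)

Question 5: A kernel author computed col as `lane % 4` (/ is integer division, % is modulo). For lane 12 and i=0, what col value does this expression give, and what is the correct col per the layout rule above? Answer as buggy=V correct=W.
buggy=0 correct=3

`lane % 4`[12,0]→0
12: G=3,T=0
[0] (0*2+0,3) = (0,3)
col: 0 vs 3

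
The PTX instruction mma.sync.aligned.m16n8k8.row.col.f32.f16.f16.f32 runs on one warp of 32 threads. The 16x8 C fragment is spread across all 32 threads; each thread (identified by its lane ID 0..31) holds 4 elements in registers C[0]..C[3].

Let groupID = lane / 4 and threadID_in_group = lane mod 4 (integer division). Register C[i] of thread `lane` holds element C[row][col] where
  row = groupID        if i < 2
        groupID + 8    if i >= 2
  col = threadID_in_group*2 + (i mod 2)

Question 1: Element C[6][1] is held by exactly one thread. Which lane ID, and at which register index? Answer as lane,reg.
24,1

r=6->g=6,rb=0  c=1->t=0,b0=1
L=6*4+0=24  i=0*2+1=1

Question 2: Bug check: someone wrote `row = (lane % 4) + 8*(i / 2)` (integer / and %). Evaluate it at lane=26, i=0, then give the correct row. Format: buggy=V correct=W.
buggy=2 correct=6

`(lane % 4) + 8*(i / 2)`[26,0]->2
lane 26: g=6 (26/4), t=2 (26%4)
i=0: r=6+0=6, c=2*2+0=4
row: 2 vs 6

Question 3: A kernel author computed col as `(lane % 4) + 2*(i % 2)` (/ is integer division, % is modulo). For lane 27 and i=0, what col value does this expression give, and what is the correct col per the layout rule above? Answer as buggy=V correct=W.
buggy=3 correct=6

`(lane % 4) + 2*(i % 2)`[27,0]⇒3
lane 27: gr=6 (27/4), th=3 (27%4)
i=0: r=6+0=6, c=3*2+0=6
col: 3 vs 6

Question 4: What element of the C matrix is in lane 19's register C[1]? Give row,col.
19: g=4,t=3
[1] (4+0,3*2+1) = (4,7)

4,7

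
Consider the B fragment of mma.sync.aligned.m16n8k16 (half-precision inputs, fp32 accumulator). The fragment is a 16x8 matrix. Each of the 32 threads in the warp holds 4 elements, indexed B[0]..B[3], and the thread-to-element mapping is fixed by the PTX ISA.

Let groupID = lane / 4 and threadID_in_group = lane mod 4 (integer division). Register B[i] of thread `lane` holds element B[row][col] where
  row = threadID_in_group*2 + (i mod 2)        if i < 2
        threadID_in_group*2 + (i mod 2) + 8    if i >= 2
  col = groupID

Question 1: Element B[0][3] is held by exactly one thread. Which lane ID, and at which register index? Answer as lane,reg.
c=3→G=3  r=0→rhi=0,T=0,p=0
L=3*4+0=12  i=0*2+0=0

12,0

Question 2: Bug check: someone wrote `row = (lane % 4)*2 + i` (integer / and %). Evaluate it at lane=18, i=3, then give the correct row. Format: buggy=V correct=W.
buggy=7 correct=13

`(lane % 4)*2 + i`[18,3]⇒7
lane 18: gr=4 (18/4), th=2 (18%4)
i=3: r=2*2+1+8=13, c=gr=4
row: 7 vs 13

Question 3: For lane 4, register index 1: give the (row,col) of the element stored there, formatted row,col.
lane 4: g=1 (4/4), t=0 (4%4)
i=1: r=0*2+1+0=1, c=g=1

1,1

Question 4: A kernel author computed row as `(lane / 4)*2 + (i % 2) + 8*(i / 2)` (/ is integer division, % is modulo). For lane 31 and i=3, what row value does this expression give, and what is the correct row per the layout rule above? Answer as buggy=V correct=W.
`(lane / 4)*2 + (i % 2) + 8*(i / 2)`[31,3]=>23
lane 31=>31/4=7, 31 mod 4=3
i=3  r:2·3+1+8=>15  c:7
row: 23 vs 15

buggy=23 correct=15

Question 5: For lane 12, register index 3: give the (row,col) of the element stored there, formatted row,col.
lane 12: gid=3 (12/4), tid=0 (12%4)
i=3: r=0*2+1+8=9, c=gid=3

9,3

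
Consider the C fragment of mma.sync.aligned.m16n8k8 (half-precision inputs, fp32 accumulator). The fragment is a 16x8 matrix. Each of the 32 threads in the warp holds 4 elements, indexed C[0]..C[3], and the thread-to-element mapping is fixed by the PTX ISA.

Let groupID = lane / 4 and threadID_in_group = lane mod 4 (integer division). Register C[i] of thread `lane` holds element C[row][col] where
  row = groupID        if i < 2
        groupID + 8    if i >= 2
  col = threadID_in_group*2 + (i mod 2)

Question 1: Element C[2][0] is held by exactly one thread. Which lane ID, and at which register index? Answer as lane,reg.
8,0

r: 2->gid=2,r8=0  c: 0->tid=0,i&1=0
L=2*4+0=8  i=0*2+0=0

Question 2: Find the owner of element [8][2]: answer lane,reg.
r:8=>grp=0,rB=1  c:2=>tig=1,lo=0
L=0*4+1=1  i=1*2+0=2

1,2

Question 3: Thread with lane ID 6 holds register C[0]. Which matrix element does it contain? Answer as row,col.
1,4

lane 6: grp=1 (6/4), tig=2 (6%4)
i=0: r=1+0=1, c=2*2+0=4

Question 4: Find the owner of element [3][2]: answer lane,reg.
13,0

r=3→G=3,rhi=0  c=2→T=1,p=0
L=3*4+1=13  i=0*2+0=0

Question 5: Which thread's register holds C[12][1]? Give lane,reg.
16,3

r: 12->gid=4,r8=1  c: 1->tid=0,i&1=1
L=4*4+0=16  i=1*2+1=3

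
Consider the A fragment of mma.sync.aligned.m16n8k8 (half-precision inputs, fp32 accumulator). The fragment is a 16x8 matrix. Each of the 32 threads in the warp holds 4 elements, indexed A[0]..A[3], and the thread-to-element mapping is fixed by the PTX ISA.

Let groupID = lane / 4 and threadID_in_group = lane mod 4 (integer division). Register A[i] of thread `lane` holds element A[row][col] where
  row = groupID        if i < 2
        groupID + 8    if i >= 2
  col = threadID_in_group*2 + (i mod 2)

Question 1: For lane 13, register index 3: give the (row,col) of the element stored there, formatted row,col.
lane 13: grp=3 (13/4), tig=1 (13%4)
i=3: r=3+8=11, c=1*2+1=3

11,3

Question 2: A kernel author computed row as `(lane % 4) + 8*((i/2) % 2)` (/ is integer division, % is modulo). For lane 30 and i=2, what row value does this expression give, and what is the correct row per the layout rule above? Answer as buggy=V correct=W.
`(lane % 4) + 8*((i/2) % 2)`[30,2]⇒10
L=30⇒gr=30>>2=7, th=30&3=2
[2]⇒row 7+8=15  col 2·2+0=4
row: 10 vs 15

buggy=10 correct=15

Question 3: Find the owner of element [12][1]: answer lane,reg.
16,3

r=12⇒gr=4,Rb=1  c=1⇒th=0,odd=1
L=4*4+0=16  i=1*2+1=3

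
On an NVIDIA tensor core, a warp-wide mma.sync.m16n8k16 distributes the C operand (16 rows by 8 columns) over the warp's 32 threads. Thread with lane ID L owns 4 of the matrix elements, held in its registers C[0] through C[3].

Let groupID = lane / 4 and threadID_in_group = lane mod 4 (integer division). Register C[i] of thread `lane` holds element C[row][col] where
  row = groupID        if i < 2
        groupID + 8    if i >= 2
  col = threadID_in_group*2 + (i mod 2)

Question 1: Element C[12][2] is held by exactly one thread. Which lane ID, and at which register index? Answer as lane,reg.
r=12→G=4,rhi=1  c=2→T=1,p=0
L=4*4+1=17  i=1*2+0=2

17,2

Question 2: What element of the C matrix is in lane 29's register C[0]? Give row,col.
7,2

L=29→G=29>>2=7, T=29&3=1
[0]→row 7+0=7  col 1·2+0=2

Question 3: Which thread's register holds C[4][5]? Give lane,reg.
18,1

r=4⇒gr=4,Rb=0  c=5⇒th=2,odd=1
L=4*4+2=18  i=0*2+1=1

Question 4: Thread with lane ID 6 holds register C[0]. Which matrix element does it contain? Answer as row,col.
L=6->g=6>>2=1, t=6&3=2
[0]->row 1+0=1  col 2·2+0=4

1,4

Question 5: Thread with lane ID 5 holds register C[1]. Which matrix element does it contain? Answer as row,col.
5: gid=1,tid=1
[1] (1+0,1*2+1) = (1,3)

1,3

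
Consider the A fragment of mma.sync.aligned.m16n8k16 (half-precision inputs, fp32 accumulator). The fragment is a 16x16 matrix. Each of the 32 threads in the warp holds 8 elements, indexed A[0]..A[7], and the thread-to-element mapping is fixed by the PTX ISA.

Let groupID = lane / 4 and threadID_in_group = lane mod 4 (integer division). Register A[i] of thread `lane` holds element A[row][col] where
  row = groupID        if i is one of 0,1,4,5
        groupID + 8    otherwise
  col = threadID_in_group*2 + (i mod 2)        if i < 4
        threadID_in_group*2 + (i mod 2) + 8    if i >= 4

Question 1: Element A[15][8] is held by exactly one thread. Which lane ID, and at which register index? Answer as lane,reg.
r:15=>grp=7,rB=1  c:8=>cB=1,tig=0,lo=0
L=7*4+0=28  i=1*4+1*2+0=6

28,6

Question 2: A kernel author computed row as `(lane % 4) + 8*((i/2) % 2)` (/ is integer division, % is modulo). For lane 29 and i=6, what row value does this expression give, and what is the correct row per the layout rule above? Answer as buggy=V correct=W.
`(lane % 4) + 8*((i/2) % 2)`[29,6]->9
29: g=7,t=1
[6] (7+8,1*2+0+8) = (15,10)
row: 9 vs 15

buggy=9 correct=15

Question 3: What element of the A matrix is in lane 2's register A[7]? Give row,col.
lane 2: g=0 (2/4), t=2 (2%4)
i=7: r=0+8=8, c=2*2+1+8=13

8,13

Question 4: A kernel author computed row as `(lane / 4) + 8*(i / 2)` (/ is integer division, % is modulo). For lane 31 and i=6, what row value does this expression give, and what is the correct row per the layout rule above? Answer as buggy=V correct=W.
buggy=31 correct=15

`(lane / 4) + 8*(i / 2)`[31,6]⇒31
31: gr=7,th=3
[6] (7+8,3*2+0+8) = (15,14)
row: 31 vs 15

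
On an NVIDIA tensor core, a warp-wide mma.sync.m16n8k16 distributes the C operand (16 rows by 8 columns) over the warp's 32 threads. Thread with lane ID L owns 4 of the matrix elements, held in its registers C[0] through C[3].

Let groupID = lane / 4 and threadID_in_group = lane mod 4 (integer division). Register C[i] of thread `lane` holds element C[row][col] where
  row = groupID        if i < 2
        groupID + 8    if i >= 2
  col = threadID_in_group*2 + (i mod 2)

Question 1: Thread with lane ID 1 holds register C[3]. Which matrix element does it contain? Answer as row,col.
8,3

1: g=0,t=1
[3] (0+8,1*2+1) = (8,3)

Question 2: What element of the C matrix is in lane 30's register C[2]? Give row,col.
L=30→G=30>>2=7, T=30&3=2
[2]→row 7+8=15  col 2·2+0=4

15,4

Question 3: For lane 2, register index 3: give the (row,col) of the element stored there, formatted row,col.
2: gr=0,th=2
[3] (0+8,2*2+1) = (8,5)

8,5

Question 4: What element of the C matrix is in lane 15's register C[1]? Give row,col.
3,7

lane 15->15/4=3, 15 mod 4=3
i=1  r:3+0->3  c:2·3+1->7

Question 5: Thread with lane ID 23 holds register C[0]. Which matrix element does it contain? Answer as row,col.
L=23->gid=23>>2=5, tid=23&3=3
[0]->row 5+0=5  col 3·2+0=6

5,6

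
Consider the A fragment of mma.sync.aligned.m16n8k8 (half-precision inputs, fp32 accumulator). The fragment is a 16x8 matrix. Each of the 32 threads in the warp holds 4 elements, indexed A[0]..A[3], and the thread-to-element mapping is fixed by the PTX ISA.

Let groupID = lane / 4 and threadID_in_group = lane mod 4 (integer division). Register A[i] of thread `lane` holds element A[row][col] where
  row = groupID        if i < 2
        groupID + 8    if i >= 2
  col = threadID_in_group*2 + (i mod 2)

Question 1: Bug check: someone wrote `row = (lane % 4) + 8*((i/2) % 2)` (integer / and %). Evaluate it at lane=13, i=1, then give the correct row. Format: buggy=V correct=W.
`(lane % 4) + 8*((i/2) % 2)`[13,1]→1
13: G=3,T=1
[1] (3+0,1*2+1) = (3,3)
row: 1 vs 3

buggy=1 correct=3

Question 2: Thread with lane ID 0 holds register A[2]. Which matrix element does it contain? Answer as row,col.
L=0→G=0>>2=0, T=0&3=0
[2]→row 0+8=8  col 0·2+0=0

8,0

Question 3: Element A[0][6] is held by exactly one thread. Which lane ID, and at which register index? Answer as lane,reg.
3,0

r=0->g=0,rb=0  c=6->t=3,b0=0
L=0*4+3=3  i=0*2+0=0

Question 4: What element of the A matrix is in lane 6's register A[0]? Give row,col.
1,4

L=6=>grp=6>>2=1, tig=6&3=2
[0]=>row 1+0=1  col 2·2+0=4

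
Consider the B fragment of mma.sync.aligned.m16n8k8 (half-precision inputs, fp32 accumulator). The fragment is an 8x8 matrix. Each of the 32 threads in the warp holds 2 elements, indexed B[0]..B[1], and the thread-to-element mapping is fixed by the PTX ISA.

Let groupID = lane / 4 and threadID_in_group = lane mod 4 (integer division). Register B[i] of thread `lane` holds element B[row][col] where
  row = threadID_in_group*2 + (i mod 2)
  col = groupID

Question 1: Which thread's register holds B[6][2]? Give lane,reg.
11,0

c=2⇒gr=2  r=6⇒th=3,odd=0
L=2*4+3=11  i=0=0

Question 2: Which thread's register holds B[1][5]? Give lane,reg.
20,1

c=5⇒gr=5  r=1⇒th=0,odd=1
L=5*4+0=20  i=1=1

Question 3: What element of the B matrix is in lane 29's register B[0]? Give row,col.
2,7

lane 29: grp=7 (29/4), tig=1 (29%4)
i=0: r=1*2+0=2, c=grp=7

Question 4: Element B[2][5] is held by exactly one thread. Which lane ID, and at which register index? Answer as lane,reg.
c:5=>grp=5  r:2=>tig=1,lo=0
L=5*4+1=21  i=0=0

21,0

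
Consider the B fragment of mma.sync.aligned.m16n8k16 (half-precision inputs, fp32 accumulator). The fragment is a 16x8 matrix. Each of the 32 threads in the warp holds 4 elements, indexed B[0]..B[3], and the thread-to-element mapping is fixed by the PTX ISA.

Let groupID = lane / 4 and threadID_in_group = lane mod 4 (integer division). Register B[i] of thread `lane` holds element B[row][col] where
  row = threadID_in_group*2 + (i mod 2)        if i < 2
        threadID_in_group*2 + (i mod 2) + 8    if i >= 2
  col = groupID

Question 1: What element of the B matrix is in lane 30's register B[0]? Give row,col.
4,7

30: gr=7,th=2
[0] (2*2+0+0,7) = (4,7)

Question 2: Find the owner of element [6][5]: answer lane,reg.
23,0

c:5=>grp=5  r:6=>rB=0,tig=3,lo=0
L=5*4+3=23  i=0*2+0=0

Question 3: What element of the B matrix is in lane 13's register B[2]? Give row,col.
10,3

lane 13: grp=3 (13/4), tig=1 (13%4)
i=2: r=1*2+0+8=10, c=grp=3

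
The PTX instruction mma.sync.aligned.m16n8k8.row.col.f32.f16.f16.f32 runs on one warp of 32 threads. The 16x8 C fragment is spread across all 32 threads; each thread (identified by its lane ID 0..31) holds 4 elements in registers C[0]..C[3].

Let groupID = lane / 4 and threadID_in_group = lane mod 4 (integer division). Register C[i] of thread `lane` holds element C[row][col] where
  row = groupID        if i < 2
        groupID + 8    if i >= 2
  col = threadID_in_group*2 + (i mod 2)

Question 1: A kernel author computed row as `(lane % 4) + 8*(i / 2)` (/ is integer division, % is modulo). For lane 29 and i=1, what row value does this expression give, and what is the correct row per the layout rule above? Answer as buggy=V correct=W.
`(lane % 4) + 8*(i / 2)`[29,1]->1
L=29->g=29>>2=7, t=29&3=1
[1]->row 7+0=7  col 1·2+1=3
row: 1 vs 7

buggy=1 correct=7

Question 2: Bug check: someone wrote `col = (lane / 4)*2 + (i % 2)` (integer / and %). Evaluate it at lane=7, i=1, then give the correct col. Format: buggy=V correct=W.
buggy=3 correct=7

`(lane / 4)*2 + (i % 2)`[7,1]->3
7: gid=1,tid=3
[1] (1+0,3*2+1) = (1,7)
col: 3 vs 7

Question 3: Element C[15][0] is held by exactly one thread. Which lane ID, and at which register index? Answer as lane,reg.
28,2

r=15→G=7,rhi=1  c=0→T=0,p=0
L=7*4+0=28  i=1*2+0=2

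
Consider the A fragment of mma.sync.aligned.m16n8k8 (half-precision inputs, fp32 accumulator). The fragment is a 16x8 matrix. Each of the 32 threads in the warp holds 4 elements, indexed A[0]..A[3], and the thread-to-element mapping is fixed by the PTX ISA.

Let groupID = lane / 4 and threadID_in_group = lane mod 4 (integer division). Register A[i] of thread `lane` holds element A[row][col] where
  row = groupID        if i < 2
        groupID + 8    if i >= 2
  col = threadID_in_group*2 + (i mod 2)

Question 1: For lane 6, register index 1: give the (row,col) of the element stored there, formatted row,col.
1,5

lane 6: grp=1 (6/4), tig=2 (6%4)
i=1: r=1+0=1, c=2*2+1=5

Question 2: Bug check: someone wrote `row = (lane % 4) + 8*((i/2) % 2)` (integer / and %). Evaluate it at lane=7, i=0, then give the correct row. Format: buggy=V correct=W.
buggy=3 correct=1

`(lane % 4) + 8*((i/2) % 2)`[7,0]=>3
L=7=>grp=7>>2=1, tig=7&3=3
[0]=>row 1+0=1  col 3·2+0=6
row: 3 vs 1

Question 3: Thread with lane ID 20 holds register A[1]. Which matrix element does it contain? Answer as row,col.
lane 20: gr=5 (20/4), th=0 (20%4)
i=1: r=5+0=5, c=0*2+1=1

5,1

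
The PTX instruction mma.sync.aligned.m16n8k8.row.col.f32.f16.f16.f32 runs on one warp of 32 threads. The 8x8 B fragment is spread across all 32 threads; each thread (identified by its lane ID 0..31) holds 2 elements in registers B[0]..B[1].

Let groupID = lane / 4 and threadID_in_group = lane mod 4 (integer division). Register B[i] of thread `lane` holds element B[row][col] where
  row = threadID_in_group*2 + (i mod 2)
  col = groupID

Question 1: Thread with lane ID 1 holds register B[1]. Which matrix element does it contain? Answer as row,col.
L=1=>grp=1>>2=0, tig=1&3=1
[1]=>row 1·2+1=3  col grp=0

3,0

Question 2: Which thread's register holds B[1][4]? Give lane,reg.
c=4⇒gr=4  r=1⇒th=0,odd=1
L=4*4+0=16  i=1=1

16,1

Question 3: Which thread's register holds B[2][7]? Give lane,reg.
c=7⇒gr=7  r=2⇒th=1,odd=0
L=7*4+1=29  i=0=0

29,0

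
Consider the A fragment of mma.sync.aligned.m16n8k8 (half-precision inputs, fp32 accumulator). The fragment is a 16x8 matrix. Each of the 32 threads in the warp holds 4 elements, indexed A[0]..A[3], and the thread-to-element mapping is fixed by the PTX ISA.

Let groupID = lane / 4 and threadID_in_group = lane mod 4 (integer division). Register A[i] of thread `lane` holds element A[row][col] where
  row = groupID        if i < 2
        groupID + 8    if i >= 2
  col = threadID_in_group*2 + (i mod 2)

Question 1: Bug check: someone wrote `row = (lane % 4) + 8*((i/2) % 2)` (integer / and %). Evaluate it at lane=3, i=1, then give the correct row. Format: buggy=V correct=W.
`(lane % 4) + 8*((i/2) % 2)`[3,1]⇒3
3: gr=0,th=3
[1] (0+0,3*2+1) = (0,7)
row: 3 vs 0

buggy=3 correct=0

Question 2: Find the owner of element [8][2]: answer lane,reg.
r:8=>grp=0,rB=1  c:2=>tig=1,lo=0
L=0*4+1=1  i=1*2+0=2

1,2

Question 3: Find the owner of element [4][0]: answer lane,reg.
16,0

r: 4->gid=4,r8=0  c: 0->tid=0,i&1=0
L=4*4+0=16  i=0*2+0=0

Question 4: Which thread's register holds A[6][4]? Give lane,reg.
26,0

r: 6->gid=6,r8=0  c: 4->tid=2,i&1=0
L=6*4+2=26  i=0*2+0=0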